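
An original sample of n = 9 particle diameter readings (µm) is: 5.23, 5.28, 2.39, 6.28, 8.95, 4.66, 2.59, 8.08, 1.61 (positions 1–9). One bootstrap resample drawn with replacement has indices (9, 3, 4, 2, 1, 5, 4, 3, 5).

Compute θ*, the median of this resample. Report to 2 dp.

Resample values: 1.61, 2.39, 6.28, 5.28, 5.23, 8.95, 6.28, 2.39, 8.95.
Sorted: 1.61, 2.39, 2.39, 5.23, 5.28, 6.28, 6.28, 8.95, 8.95
Median = middle value = 5.28

θ* = 5.28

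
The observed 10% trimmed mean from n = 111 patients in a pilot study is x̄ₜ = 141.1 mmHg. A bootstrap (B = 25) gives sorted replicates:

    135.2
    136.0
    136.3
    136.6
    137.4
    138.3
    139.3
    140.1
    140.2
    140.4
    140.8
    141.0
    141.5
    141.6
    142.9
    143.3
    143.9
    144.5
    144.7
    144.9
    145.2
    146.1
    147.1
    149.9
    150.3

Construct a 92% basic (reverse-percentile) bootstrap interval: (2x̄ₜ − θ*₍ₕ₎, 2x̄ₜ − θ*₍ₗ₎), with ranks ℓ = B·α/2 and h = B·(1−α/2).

Percentile endpoints at ranks 1 and 24: θ*₍1₎ = 135.2, θ*₍24₎ = 149.9.
Basic interval reflects these around x̄ₜ:
  lower = 2 × 141.1 − 149.9 = 132.3
  upper = 2 × 141.1 − 135.2 = 147.0

(132.3, 147.0)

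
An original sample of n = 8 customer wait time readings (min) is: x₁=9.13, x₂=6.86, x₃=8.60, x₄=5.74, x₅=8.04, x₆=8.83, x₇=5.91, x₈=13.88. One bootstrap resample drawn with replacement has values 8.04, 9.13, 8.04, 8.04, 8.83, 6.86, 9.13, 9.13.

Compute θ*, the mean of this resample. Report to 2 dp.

θ* = 8.40

Mean = (8.04 + 9.13 + 8.04 + 8.04 + 8.83 + 6.86 + 9.13 + 9.13) / 8 = 67.200 / 8 = 8.40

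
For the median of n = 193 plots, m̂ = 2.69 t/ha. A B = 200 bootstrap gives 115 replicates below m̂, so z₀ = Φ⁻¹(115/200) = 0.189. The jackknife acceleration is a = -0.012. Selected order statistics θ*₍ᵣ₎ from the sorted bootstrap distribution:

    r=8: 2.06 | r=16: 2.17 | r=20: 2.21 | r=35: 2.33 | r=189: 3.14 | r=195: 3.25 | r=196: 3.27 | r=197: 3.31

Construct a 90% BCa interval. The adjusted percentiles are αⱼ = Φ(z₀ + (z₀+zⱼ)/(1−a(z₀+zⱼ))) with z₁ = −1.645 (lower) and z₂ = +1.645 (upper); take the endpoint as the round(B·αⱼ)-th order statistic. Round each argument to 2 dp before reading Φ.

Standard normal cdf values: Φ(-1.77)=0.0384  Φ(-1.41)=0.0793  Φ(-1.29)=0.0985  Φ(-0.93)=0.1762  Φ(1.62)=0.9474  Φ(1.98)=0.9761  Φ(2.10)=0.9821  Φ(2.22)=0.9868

Lower: z₀ + z₁ = 0.189 + (-1.645) = -1.456; 1 − a(z₀+z₁) = 1 − (-0.012)(-1.456) = 0.9825; argument = 0.189 + (-1.456)/0.9825 = -1.2929 → -1.29.
α₁ = Φ(-1.29) = 0.0985; rank = round(200 × 0.0985) = 20; θ*₍20₎ = 2.21.
Upper: z₀ + z₂ = 1.834; 1 − a(z₀+z₂) = 1.0220; argument = 1.9835 → 1.98; α₂ = 0.9761; rank = 195; θ*₍195₎ = 3.25.

(2.21, 3.25)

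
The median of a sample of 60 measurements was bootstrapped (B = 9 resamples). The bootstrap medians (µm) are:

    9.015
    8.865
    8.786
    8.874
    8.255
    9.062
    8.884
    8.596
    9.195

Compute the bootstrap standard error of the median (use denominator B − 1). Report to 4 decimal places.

Bootstrap SE is the standard deviation of the 9 replicate medians.
Mean of replicates: (9.015 + 8.865 + 8.786 + 8.874 + 8.255 + 9.062 + 8.884 + 8.596 + 9.195) / 9 = 79.53200 / 9 = 8.83689
Sum of squared deviations: (+0.17811)² + (+0.02811)² + (−0.05089)² + (+0.03711)² + (−0.58189)² + (+0.22511)² + (+0.04711)² + (−0.24089)² + (+0.35811)² = 0.61424
Variance = 0.61424 / 8 = 0.07678
SE* = √0.07678

SE* = 0.2771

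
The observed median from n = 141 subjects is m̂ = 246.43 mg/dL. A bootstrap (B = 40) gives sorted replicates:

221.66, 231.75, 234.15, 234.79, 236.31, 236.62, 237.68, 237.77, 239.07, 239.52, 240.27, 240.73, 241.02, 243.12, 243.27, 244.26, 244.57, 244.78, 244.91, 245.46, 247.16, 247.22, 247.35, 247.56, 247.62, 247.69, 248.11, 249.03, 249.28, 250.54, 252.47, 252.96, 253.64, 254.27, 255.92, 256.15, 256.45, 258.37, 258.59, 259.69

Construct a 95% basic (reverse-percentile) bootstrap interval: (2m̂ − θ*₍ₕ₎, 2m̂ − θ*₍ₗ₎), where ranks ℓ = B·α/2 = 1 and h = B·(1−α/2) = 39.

(234.27, 271.20)

Percentile endpoints at ranks 1 and 39: θ*₍1₎ = 221.66, θ*₍39₎ = 258.59.
Basic interval reflects these around m̂:
  lower = 2 × 246.43 − 258.59 = 234.27
  upper = 2 × 246.43 − 221.66 = 271.20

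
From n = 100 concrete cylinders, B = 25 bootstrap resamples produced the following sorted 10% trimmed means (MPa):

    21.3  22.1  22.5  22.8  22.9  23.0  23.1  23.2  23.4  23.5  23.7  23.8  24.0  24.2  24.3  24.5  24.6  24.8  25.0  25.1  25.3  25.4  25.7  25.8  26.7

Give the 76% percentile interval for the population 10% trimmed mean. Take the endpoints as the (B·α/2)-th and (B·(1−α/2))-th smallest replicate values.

α = 0.24; lower rank = 25 × 0.120 = 3; upper rank = 25 × 0.880 = 22.
The 3rd smallest replicate is 22.5; the 22nd is 25.4.

(22.5, 25.4)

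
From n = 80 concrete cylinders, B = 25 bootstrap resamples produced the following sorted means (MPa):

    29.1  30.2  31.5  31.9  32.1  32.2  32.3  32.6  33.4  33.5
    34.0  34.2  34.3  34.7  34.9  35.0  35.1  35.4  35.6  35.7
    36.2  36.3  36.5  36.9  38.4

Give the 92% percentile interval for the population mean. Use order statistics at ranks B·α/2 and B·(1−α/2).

α = 0.08; lower rank = 25 × 0.040 = 1; upper rank = 25 × 0.960 = 24.
The 1st smallest replicate is 29.1; the 24th is 36.9.

(29.1, 36.9)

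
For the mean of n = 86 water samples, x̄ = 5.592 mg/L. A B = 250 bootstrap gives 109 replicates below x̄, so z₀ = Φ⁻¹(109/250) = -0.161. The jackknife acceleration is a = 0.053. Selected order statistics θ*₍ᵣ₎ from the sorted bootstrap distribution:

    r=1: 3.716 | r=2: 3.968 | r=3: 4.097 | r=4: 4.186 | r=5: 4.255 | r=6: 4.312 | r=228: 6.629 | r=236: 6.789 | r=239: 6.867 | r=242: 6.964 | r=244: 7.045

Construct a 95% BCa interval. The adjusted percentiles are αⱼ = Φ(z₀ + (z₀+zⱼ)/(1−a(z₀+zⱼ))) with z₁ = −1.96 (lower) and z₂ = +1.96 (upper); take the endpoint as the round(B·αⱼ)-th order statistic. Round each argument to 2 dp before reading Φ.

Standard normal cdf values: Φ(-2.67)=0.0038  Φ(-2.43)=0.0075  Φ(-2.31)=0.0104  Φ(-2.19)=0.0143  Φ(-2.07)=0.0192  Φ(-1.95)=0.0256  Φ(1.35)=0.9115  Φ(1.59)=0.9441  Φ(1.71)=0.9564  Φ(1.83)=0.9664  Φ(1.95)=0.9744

Lower: z₀ + z₁ = -0.161 + (-1.960) = -2.121; 1 − a(z₀+z₁) = 1 − (0.053)(-2.121) = 1.1124; argument = -0.161 + (-2.121)/1.1124 = -2.0677 → -2.07.
α₁ = Φ(-2.07) = 0.0192; rank = round(250 × 0.0192) = 5; θ*₍5₎ = 4.255.
Upper: z₀ + z₂ = 1.799; 1 − a(z₀+z₂) = 0.9047; argument = 1.8276 → 1.83; α₂ = 0.9664; rank = 242; θ*₍242₎ = 6.964.

(4.255, 6.964)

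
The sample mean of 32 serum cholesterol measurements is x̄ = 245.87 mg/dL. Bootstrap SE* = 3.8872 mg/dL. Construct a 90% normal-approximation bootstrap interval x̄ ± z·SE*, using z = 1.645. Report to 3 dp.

Margin = 1.645 × 3.8872 = 6.3944
Interval: 245.87 ± 6.3944

(239.476, 252.264)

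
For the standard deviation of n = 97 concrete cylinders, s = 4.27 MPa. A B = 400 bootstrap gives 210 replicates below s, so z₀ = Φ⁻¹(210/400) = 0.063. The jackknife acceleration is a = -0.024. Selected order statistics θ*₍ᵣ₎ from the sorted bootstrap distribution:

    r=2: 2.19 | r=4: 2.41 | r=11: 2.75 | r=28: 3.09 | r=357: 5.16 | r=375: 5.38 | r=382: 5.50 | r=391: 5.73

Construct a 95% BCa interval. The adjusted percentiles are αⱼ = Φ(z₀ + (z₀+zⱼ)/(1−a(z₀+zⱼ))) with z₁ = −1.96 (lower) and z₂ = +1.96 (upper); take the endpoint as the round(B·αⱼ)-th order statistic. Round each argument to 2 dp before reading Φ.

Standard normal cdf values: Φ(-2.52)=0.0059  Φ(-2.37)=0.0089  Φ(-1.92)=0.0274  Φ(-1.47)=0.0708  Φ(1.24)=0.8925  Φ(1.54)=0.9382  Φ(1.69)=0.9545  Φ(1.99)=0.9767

Lower: z₀ + z₁ = 0.063 + (-1.960) = -1.897; 1 − a(z₀+z₁) = 1 − (-0.024)(-1.897) = 0.9545; argument = 0.063 + (-1.897)/0.9545 = -1.9245 → -1.92.
α₁ = Φ(-1.92) = 0.0274; rank = round(400 × 0.0274) = 11; θ*₍11₎ = 2.75.
Upper: z₀ + z₂ = 2.023; 1 − a(z₀+z₂) = 1.0486; argument = 1.9923 → 1.99; α₂ = 0.9767; rank = 391; θ*₍391₎ = 5.73.

(2.75, 5.73)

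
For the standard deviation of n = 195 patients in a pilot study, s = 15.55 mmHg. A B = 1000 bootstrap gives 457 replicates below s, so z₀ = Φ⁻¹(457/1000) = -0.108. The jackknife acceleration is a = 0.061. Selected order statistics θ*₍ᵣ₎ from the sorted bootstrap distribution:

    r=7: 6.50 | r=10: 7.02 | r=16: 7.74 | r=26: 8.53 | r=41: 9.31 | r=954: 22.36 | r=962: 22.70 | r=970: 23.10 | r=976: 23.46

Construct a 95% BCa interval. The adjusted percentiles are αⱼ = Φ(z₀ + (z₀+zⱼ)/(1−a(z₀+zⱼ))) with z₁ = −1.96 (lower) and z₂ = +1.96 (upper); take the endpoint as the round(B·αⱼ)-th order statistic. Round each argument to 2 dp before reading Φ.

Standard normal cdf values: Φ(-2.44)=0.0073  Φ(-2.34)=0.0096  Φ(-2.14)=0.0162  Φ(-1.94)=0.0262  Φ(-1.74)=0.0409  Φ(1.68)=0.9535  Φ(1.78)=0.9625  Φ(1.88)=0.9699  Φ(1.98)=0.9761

Lower: z₀ + z₁ = -0.108 + (-1.960) = -2.068; 1 − a(z₀+z₁) = 1 − (0.061)(-2.068) = 1.1261; argument = -0.108 + (-2.068)/1.1261 = -1.9443 → -1.94.
α₁ = Φ(-1.94) = 0.0262; rank = round(1000 × 0.0262) = 26; θ*₍26₎ = 8.53.
Upper: z₀ + z₂ = 1.852; 1 − a(z₀+z₂) = 0.8870; argument = 1.9799 → 1.98; α₂ = 0.9761; rank = 976; θ*₍976₎ = 23.46.

(8.53, 23.46)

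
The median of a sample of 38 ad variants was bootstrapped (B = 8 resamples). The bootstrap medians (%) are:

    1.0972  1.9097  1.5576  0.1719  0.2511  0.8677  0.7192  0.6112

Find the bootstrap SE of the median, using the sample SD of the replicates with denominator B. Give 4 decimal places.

SE* = 0.5656

Bootstrap SE is the standard deviation of the 8 replicate medians.
Mean of replicates: (1.0972 + 1.9097 + 1.5576 + 0.1719 + 0.2511 + 0.8677 + 0.7192 + 0.6112) / 8 = 7.18560 / 8 = 0.89820
Sum of squared deviations: (+0.19900)² + (+1.01150)² + (+0.65940)² + (−0.72630)² + (−0.64710)² + (−0.03050)² + (−0.17900)² + (−0.28700)² = 2.55913
Variance = 2.55913 / 8 = 0.31989
SE* = √0.31989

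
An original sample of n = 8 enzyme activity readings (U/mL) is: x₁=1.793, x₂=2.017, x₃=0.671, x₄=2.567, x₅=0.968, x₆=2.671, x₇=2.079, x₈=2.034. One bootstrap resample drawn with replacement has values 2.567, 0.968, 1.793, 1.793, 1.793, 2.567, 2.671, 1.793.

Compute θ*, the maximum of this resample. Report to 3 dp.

Maximum = 2.671

θ* = 2.671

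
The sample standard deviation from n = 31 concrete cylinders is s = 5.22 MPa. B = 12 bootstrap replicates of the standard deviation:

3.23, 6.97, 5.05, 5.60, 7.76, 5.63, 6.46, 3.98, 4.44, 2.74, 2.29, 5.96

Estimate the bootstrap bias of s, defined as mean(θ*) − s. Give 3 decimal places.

mean(θ*) = (3.23 + 6.97 + 5.05 + 5.60 + 7.76 + 5.63 + 6.46 + 3.98 + 4.44 + 2.74 + 2.29 + 5.96) / 12 = 5.0092
bias = 5.0092 − 5.22

bias = −0.211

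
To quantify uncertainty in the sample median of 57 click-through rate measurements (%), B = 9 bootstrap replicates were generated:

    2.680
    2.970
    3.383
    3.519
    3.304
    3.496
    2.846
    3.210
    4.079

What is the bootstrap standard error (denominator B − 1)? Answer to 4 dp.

Bootstrap SE is the standard deviation of the 9 replicate medians.
Mean of replicates: (2.680 + 2.970 + 3.383 + 3.519 + 3.304 + 3.496 + 2.846 + 3.210 + 4.079) / 9 = 29.48700 / 9 = 3.27633
Sum of squared deviations: (−0.59633)² + (−0.30633)² + (+0.10667)² + (+0.24267)² + (+0.02767)² + (+0.21967)² + (−0.43033)² + (−0.06633)² + (+0.80267)² = 1.40260
Variance = 1.40260 / 8 = 0.17532
SE* = √0.17532

SE* = 0.4187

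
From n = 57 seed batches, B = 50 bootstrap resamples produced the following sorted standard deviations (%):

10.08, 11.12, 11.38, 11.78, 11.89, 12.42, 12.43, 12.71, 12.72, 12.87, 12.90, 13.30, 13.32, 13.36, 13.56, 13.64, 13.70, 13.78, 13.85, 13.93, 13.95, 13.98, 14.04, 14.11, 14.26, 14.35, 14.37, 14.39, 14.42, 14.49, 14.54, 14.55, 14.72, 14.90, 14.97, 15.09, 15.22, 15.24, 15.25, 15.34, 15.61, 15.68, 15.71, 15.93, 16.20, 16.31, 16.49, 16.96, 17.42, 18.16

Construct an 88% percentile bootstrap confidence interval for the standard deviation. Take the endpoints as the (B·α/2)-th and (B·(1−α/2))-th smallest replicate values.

(11.38, 16.49)

α = 0.12; lower rank = 50 × 0.060 = 3; upper rank = 50 × 0.940 = 47.
The 3rd smallest replicate is 11.38; the 47th is 16.49.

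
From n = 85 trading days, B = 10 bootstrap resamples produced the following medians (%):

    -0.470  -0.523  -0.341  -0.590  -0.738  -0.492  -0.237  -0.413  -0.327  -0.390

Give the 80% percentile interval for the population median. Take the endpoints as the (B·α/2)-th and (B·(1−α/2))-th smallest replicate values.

Sorted replicates: -0.738, -0.590, -0.523, -0.492, -0.470, -0.413, -0.390, -0.341, -0.327, -0.237
α = 0.20; lower rank = 10 × 0.100 = 1; upper rank = 10 × 0.900 = 9.
The 1st smallest replicate is -0.738; the 9th is -0.327.

(-0.738, -0.327)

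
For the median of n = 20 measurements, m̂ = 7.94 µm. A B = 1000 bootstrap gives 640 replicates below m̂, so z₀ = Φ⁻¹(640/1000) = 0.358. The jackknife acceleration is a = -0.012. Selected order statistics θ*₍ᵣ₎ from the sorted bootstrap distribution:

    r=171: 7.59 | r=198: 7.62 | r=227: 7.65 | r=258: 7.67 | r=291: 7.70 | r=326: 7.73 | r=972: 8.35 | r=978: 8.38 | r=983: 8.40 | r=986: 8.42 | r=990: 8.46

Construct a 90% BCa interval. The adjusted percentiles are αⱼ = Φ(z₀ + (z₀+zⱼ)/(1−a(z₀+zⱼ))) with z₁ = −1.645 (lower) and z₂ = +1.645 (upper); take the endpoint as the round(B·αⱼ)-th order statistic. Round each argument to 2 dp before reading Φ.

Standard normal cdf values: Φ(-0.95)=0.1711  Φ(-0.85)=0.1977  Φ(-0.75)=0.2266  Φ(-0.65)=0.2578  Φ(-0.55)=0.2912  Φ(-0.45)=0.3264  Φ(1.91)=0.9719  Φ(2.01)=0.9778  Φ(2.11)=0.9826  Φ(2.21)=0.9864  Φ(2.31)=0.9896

Lower: z₀ + z₁ = 0.358 + (-1.645) = -1.287; 1 − a(z₀+z₁) = 1 − (-0.012)(-1.287) = 0.9846; argument = 0.358 + (-1.287)/0.9846 = -0.9492 → -0.95.
α₁ = Φ(-0.95) = 0.1711; rank = round(1000 × 0.1711) = 171; θ*₍171₎ = 7.59.
Upper: z₀ + z₂ = 2.003; 1 − a(z₀+z₂) = 1.0240; argument = 2.3140 → 2.31; α₂ = 0.9896; rank = 990; θ*₍990₎ = 8.46.

(7.59, 8.46)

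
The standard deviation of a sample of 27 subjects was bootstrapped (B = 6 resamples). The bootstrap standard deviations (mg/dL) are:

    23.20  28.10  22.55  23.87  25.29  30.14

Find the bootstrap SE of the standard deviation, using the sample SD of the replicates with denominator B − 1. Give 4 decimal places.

SE* = 2.9993

Bootstrap SE is the standard deviation of the 6 replicate standard deviations.
Mean of replicates: (23.20 + 28.10 + 22.55 + 23.87 + 25.29 + 30.14) / 6 = 153.15000 / 6 = 25.52500
Sum of squared deviations: (−2.32500)² + (+2.57500)² + (−2.97500)² + (−1.65500)² + (−0.23500)² + (+4.61500)² = 44.97935
Variance = 44.97935 / 5 = 8.99587
SE* = √8.99587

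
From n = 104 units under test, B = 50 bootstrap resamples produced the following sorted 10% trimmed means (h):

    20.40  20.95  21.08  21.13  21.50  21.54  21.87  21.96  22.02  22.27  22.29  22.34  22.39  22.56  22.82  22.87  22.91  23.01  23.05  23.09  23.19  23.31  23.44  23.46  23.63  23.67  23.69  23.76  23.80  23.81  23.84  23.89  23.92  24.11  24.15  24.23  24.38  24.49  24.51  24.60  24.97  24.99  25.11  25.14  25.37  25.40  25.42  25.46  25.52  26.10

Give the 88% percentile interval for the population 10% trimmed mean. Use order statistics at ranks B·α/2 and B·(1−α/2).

α = 0.12; lower rank = 50 × 0.060 = 3; upper rank = 50 × 0.940 = 47.
The 3rd smallest replicate is 21.08; the 47th is 25.42.

(21.08, 25.42)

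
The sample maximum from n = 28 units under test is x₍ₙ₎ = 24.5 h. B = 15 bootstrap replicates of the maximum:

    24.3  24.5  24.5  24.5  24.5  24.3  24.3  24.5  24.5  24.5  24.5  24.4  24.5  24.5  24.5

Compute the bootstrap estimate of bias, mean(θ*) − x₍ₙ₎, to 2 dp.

mean(θ*) = (24.3 + 24.5 + 24.5 + 24.5 + 24.5 + 24.3 + 24.3 + 24.5 + 24.5 + 24.5 + 24.5 + 24.4 + 24.5 + 24.5 + 24.5) / 15 = 24.453
bias = 24.453 − 24.5

bias = −0.05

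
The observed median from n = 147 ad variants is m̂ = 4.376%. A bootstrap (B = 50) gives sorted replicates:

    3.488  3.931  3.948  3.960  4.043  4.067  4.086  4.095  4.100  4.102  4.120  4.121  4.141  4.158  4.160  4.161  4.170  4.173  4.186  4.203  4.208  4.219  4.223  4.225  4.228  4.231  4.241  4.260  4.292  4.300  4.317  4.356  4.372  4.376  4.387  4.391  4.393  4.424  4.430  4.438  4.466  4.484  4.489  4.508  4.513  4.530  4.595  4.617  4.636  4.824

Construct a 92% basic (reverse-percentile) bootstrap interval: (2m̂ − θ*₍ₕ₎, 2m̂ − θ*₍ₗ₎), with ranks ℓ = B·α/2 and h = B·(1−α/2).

(4.135, 4.821)

Percentile endpoints at ranks 2 and 48: θ*₍2₎ = 3.931, θ*₍48₎ = 4.617.
Basic interval reflects these around m̂:
  lower = 2 × 4.376 − 4.617 = 4.135
  upper = 2 × 4.376 − 3.931 = 4.821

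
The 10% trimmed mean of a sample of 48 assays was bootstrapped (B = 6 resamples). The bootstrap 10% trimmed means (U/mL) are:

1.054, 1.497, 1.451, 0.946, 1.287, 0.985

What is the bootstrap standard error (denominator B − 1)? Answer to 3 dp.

Bootstrap SE is the standard deviation of the 6 replicate 10% trimmed means.
Mean of replicates: (1.054 + 1.497 + 1.451 + 0.946 + 1.287 + 0.985) / 6 = 7.2200 / 6 = 1.2033
Sum of squared deviations: (−0.1493)² + (+0.2937)² + (+0.2477)² + (−0.2573)² + (+0.0837)² + (−0.2183)² = 0.2908
Variance = 0.2908 / 5 = 0.0582
SE* = √0.0582

SE* = 0.241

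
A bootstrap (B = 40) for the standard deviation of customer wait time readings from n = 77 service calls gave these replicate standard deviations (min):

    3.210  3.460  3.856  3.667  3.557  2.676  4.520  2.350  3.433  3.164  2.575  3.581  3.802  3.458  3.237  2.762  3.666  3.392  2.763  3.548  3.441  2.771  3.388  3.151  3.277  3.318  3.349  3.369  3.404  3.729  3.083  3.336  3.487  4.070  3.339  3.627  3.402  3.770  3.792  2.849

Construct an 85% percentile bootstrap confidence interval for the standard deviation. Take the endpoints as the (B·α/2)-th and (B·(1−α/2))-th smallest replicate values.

(2.676, 3.802)

Sorted replicates: 2.350, 2.575, 2.676, 2.762, 2.763, 2.771, 2.849, 3.083, 3.151, 3.164, 3.210, 3.237, 3.277, 3.318, 3.336, 3.339, 3.349, 3.369, 3.388, 3.392, 3.402, 3.404, 3.433, 3.441, 3.458, 3.460, 3.487, 3.548, 3.557, 3.581, 3.627, 3.666, 3.667, 3.729, 3.770, 3.792, 3.802, 3.856, 4.070, 4.520
α = 0.15; lower rank = 40 × 0.075 = 3; upper rank = 40 × 0.925 = 37.
The 3rd smallest replicate is 2.676; the 37th is 3.802.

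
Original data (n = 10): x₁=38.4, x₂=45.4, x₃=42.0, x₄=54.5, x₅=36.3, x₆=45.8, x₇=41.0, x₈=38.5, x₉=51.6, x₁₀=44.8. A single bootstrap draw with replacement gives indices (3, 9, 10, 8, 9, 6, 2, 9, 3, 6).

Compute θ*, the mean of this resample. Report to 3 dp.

Resample values: 42.0, 51.6, 44.8, 38.5, 51.6, 45.8, 45.4, 51.6, 42.0, 45.8.
Mean = (42.0 + 51.6 + 44.8 + 38.5 + 51.6 + 45.8 + 45.4 + 51.6 + 42.0 + 45.8) / 10 = 459.10 / 10 = 45.910

θ* = 45.910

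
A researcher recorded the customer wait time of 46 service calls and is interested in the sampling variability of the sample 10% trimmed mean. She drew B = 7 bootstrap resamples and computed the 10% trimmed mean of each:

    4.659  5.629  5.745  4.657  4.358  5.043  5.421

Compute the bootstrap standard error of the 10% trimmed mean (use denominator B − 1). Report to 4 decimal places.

SE* = 0.5383

Bootstrap SE is the standard deviation of the 7 replicate 10% trimmed means.
Mean of replicates: (4.659 + 5.629 + 5.745 + 4.657 + 4.358 + 5.043 + 5.421) / 7 = 35.51200 / 7 = 5.07314
Sum of squared deviations: (−0.41414)² + (+0.55586)² + (+0.67186)² + (−0.41614)² + (−0.71514)² + (−0.03014)² + (+0.34786)² = 1.73840
Variance = 1.73840 / 6 = 0.28973
SE* = √0.28973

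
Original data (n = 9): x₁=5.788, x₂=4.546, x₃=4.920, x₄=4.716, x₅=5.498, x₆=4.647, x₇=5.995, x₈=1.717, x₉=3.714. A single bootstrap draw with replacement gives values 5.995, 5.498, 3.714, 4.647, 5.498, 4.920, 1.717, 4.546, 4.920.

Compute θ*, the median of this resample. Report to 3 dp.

θ* = 4.920

Sorted: 1.717, 3.714, 4.546, 4.647, 4.920, 4.920, 5.498, 5.498, 5.995
Median = middle value = 4.920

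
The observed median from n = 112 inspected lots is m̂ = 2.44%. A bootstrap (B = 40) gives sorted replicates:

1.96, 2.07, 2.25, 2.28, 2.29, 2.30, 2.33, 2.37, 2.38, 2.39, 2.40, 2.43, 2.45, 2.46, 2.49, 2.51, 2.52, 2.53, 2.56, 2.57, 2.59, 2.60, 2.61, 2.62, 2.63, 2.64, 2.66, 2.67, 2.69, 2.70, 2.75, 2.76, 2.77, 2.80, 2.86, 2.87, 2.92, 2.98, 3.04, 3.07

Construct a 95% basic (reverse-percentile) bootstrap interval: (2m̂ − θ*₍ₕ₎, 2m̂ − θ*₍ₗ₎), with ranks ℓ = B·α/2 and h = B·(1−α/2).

(1.84, 2.92)

Percentile endpoints at ranks 1 and 39: θ*₍1₎ = 1.96, θ*₍39₎ = 3.04.
Basic interval reflects these around m̂:
  lower = 2 × 2.44 − 3.04 = 1.84
  upper = 2 × 2.44 − 1.96 = 2.92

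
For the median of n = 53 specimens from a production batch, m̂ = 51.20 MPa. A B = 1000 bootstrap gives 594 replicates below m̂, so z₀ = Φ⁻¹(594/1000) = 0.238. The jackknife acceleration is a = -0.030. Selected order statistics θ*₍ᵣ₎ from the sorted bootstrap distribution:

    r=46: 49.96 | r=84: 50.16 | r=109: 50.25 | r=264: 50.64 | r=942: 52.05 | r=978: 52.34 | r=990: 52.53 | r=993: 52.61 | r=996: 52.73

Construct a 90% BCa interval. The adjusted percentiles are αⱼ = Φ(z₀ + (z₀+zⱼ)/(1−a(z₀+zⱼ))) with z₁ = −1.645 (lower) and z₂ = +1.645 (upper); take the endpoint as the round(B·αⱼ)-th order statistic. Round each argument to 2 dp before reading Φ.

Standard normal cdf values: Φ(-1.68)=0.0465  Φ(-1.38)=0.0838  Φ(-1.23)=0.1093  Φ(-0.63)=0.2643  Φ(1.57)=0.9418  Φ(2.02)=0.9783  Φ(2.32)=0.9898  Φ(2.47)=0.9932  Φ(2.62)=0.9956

(50.25, 52.34)

Lower: z₀ + z₁ = 0.238 + (-1.645) = -1.407; 1 − a(z₀+z₁) = 1 − (-0.030)(-1.407) = 0.9578; argument = 0.238 + (-1.407)/0.9578 = -1.2310 → -1.23.
α₁ = Φ(-1.23) = 0.1093; rank = round(1000 × 0.1093) = 109; θ*₍109₎ = 50.25.
Upper: z₀ + z₂ = 1.883; 1 − a(z₀+z₂) = 1.0565; argument = 2.0203 → 2.02; α₂ = 0.9783; rank = 978; θ*₍978₎ = 52.34.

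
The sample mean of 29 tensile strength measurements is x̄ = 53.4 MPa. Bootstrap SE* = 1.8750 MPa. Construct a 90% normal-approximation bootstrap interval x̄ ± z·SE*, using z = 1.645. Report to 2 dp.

Margin = 1.645 × 1.8750 = 3.084
Interval: 53.4 ± 3.084

(50.32, 56.48)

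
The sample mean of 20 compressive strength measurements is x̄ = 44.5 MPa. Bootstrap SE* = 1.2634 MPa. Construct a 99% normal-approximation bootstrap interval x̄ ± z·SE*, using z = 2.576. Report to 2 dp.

(41.25, 47.75)

Margin = 2.576 × 1.2634 = 3.255
Interval: 44.5 ± 3.255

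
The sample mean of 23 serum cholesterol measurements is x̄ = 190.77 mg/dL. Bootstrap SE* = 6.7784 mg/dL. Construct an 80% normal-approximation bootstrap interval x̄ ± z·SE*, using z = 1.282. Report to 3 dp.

Margin = 1.282 × 6.7784 = 8.6899
Interval: 190.77 ± 8.6899

(182.080, 199.460)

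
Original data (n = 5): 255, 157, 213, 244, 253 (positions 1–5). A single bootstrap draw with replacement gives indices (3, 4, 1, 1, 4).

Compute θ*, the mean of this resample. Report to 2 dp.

Resample values: 213, 244, 255, 255, 244.
Mean = (213 + 244 + 255 + 255 + 244) / 5 = 1211.0 / 5 = 242.20

θ* = 242.20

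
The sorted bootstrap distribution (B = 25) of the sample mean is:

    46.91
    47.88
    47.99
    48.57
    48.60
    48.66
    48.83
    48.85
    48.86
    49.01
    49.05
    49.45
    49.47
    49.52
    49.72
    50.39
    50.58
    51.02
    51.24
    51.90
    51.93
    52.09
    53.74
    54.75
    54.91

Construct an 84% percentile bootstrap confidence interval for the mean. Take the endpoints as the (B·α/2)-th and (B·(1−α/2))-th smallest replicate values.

α = 0.16; lower rank = 25 × 0.080 = 2; upper rank = 25 × 0.920 = 23.
The 2nd smallest replicate is 47.88; the 23rd is 53.74.

(47.88, 53.74)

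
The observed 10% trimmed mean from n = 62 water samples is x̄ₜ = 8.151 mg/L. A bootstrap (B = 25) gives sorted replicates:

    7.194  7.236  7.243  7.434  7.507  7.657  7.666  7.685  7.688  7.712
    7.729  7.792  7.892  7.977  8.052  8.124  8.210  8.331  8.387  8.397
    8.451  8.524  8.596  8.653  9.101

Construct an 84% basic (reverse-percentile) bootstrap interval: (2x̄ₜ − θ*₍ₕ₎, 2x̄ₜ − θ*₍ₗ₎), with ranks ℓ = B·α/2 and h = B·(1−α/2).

(7.706, 9.066)

Percentile endpoints at ranks 2 and 23: θ*₍2₎ = 7.236, θ*₍23₎ = 8.596.
Basic interval reflects these around x̄ₜ:
  lower = 2 × 8.151 − 8.596 = 7.706
  upper = 2 × 8.151 − 7.236 = 9.066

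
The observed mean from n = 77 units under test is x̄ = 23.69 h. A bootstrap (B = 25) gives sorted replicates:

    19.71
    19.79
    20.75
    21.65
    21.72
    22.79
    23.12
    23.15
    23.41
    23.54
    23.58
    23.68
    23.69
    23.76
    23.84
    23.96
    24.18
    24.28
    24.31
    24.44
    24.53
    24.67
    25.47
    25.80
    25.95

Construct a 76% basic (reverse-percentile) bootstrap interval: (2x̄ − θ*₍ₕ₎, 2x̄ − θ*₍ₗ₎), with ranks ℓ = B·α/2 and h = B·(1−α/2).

(22.71, 26.63)

Percentile endpoints at ranks 3 and 22: θ*₍3₎ = 20.75, θ*₍22₎ = 24.67.
Basic interval reflects these around x̄:
  lower = 2 × 23.69 − 24.67 = 22.71
  upper = 2 × 23.69 − 20.75 = 26.63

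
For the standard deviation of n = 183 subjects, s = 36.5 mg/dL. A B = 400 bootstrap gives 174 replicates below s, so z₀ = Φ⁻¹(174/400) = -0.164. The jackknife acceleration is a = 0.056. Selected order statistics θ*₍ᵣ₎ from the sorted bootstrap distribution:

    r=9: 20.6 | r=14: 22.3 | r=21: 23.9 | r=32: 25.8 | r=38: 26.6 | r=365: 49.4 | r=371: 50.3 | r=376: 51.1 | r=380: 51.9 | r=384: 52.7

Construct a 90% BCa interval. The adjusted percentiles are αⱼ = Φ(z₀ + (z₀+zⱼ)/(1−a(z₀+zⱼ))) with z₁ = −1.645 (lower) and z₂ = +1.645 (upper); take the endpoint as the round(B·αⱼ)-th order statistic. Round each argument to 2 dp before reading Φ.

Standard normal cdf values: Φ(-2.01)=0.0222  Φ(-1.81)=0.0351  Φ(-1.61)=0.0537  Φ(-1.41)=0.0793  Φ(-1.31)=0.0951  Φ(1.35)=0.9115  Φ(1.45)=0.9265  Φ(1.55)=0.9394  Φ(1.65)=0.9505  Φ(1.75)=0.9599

Lower: z₀ + z₁ = -0.164 + (-1.645) = -1.809; 1 − a(z₀+z₁) = 1 − (0.056)(-1.809) = 1.1013; argument = -0.164 + (-1.809)/1.1013 = -1.8066 → -1.81.
α₁ = Φ(-1.81) = 0.0351; rank = round(400 × 0.0351) = 14; θ*₍14₎ = 22.3.
Upper: z₀ + z₂ = 1.481; 1 − a(z₀+z₂) = 0.9171; argument = 1.4509 → 1.45; α₂ = 0.9265; rank = 371; θ*₍371₎ = 50.3.

(22.3, 50.3)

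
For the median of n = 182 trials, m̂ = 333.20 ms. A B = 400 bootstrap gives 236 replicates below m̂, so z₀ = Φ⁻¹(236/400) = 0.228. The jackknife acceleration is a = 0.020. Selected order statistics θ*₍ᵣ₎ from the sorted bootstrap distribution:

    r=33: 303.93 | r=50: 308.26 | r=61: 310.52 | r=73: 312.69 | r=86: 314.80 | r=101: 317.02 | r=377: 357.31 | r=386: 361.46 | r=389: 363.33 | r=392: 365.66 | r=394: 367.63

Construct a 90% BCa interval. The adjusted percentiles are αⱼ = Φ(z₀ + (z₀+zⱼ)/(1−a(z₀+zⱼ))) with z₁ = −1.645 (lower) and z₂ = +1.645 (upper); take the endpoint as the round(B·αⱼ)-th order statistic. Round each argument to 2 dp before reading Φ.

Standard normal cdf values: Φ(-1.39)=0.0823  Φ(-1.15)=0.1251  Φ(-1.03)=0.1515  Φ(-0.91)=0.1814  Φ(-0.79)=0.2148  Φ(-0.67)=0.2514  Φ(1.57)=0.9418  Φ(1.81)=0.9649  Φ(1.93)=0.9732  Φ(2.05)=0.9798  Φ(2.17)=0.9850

(308.26, 367.63)

Lower: z₀ + z₁ = 0.228 + (-1.645) = -1.417; 1 − a(z₀+z₁) = 1 − (0.020)(-1.417) = 1.0283; argument = 0.228 + (-1.417)/1.0283 = -1.1499 → -1.15.
α₁ = Φ(-1.15) = 0.1251; rank = round(400 × 0.1251) = 50; θ*₍50₎ = 308.26.
Upper: z₀ + z₂ = 1.873; 1 − a(z₀+z₂) = 0.9625; argument = 2.1739 → 2.17; α₂ = 0.9850; rank = 394; θ*₍394₎ = 367.63.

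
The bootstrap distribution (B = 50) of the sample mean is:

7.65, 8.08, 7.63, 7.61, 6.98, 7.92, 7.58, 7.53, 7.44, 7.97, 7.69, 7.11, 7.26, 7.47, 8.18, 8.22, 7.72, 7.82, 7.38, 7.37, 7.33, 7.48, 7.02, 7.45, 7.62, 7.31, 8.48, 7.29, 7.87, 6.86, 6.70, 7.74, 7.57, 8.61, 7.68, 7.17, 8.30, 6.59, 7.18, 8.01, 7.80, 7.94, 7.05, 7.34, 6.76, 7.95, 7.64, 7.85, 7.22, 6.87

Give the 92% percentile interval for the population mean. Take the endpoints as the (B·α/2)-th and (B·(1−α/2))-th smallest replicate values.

(6.70, 8.30)

Sorted replicates: 6.59, 6.70, 6.76, 6.86, 6.87, 6.98, 7.02, 7.05, 7.11, 7.17, 7.18, 7.22, 7.26, 7.29, 7.31, 7.33, 7.34, 7.37, 7.38, 7.44, 7.45, 7.47, 7.48, 7.53, 7.57, 7.58, 7.61, 7.62, 7.63, 7.64, 7.65, 7.68, 7.69, 7.72, 7.74, 7.80, 7.82, 7.85, 7.87, 7.92, 7.94, 7.95, 7.97, 8.01, 8.08, 8.18, 8.22, 8.30, 8.48, 8.61
α = 0.08; lower rank = 50 × 0.040 = 2; upper rank = 50 × 0.960 = 48.
The 2nd smallest replicate is 6.70; the 48th is 8.30.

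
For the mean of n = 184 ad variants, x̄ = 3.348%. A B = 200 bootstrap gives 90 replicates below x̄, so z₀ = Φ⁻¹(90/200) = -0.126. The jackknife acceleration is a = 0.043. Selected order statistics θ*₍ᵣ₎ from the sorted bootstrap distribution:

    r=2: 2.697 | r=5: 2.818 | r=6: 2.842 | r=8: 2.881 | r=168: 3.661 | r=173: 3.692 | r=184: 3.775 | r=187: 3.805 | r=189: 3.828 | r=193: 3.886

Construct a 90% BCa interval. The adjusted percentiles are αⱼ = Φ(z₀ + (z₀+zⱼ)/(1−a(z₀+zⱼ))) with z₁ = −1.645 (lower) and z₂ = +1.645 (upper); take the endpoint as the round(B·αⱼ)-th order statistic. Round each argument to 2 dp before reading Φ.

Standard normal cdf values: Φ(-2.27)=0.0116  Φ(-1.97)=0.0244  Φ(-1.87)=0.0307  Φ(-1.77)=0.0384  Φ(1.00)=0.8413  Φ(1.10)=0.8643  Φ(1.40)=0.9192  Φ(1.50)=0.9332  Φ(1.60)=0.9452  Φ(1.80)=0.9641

(2.881, 3.805)

Lower: z₀ + z₁ = -0.126 + (-1.645) = -1.771; 1 − a(z₀+z₁) = 1 − (0.043)(-1.771) = 1.0762; argument = -0.126 + (-1.771)/1.0762 = -1.7717 → -1.77.
α₁ = Φ(-1.77) = 0.0384; rank = round(200 × 0.0384) = 8; θ*₍8₎ = 2.881.
Upper: z₀ + z₂ = 1.519; 1 − a(z₀+z₂) = 0.9347; argument = 1.4991 → 1.50; α₂ = 0.9332; rank = 187; θ*₍187₎ = 3.805.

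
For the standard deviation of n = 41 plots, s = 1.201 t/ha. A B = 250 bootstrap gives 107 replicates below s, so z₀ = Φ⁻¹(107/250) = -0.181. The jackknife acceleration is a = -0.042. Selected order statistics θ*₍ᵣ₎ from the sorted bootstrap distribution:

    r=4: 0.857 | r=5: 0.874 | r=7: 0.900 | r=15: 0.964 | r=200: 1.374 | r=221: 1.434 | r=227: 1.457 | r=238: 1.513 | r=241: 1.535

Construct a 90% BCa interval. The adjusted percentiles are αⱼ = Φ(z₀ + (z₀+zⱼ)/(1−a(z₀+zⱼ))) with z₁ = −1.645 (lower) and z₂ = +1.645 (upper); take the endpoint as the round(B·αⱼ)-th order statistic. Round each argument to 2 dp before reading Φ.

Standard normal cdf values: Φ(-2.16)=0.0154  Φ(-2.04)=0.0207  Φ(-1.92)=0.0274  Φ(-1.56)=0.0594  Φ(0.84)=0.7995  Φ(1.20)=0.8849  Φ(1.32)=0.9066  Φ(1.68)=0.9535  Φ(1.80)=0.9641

Lower: z₀ + z₁ = -0.181 + (-1.645) = -1.826; 1 − a(z₀+z₁) = 1 − (-0.042)(-1.826) = 0.9233; argument = -0.181 + (-1.826)/0.9233 = -2.1587 → -2.16.
α₁ = Φ(-2.16) = 0.0154; rank = round(250 × 0.0154) = 4; θ*₍4₎ = 0.857.
Upper: z₀ + z₂ = 1.464; 1 − a(z₀+z₂) = 1.0615; argument = 1.1982 → 1.20; α₂ = 0.8849; rank = 221; θ*₍221₎ = 1.434.

(0.857, 1.434)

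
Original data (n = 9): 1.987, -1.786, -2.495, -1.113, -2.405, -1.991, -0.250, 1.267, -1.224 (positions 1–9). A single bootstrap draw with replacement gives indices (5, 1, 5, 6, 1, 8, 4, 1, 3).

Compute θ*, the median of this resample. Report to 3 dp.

Resample values: -2.405, 1.987, -2.405, -1.991, 1.987, 1.267, -1.113, 1.987, -2.495.
Sorted: -2.495, -2.405, -2.405, -1.991, -1.113, 1.267, 1.987, 1.987, 1.987
Median = middle value = -1.113

θ* = -1.113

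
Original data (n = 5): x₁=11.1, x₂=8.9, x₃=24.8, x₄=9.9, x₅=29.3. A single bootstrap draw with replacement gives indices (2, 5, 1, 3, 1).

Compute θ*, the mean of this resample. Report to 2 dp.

Resample values: 8.9, 29.3, 11.1, 24.8, 11.1.
Mean = (8.9 + 29.3 + 11.1 + 24.8 + 11.1) / 5 = 85.20 / 5 = 17.04

θ* = 17.04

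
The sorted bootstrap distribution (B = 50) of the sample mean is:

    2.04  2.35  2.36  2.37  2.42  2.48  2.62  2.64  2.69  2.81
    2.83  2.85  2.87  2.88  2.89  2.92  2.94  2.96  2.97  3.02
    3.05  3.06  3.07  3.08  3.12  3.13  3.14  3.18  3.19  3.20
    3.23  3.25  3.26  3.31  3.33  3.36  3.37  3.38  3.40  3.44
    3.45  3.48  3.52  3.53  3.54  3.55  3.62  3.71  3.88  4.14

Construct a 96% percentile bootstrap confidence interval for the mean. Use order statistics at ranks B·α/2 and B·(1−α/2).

α = 0.04; lower rank = 50 × 0.020 = 1; upper rank = 50 × 0.980 = 49.
The 1st smallest replicate is 2.04; the 49th is 3.88.

(2.04, 3.88)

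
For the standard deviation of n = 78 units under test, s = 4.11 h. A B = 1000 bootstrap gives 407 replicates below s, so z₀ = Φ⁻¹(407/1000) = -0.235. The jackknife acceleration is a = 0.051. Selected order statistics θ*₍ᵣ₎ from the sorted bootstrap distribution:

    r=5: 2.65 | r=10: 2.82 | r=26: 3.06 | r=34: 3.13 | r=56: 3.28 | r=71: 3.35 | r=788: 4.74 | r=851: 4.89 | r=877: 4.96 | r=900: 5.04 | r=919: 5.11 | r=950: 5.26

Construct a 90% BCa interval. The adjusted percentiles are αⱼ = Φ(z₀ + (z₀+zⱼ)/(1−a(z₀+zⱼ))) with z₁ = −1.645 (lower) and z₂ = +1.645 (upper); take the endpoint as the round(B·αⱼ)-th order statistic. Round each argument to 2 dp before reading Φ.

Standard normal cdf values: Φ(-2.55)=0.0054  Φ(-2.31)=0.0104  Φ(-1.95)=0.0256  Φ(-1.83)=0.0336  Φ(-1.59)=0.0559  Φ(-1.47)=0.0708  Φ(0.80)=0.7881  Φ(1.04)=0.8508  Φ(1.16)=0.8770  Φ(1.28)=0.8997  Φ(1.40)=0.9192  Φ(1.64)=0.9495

Lower: z₀ + z₁ = -0.235 + (-1.645) = -1.880; 1 − a(z₀+z₁) = 1 − (0.051)(-1.880) = 1.0959; argument = -0.235 + (-1.880)/1.0959 = -1.9505 → -1.95.
α₁ = Φ(-1.95) = 0.0256; rank = round(1000 × 0.0256) = 26; θ*₍26₎ = 3.06.
Upper: z₀ + z₂ = 1.410; 1 − a(z₀+z₂) = 0.9281; argument = 1.2842 → 1.28; α₂ = 0.8997; rank = 900; θ*₍900₎ = 5.04.

(3.06, 5.04)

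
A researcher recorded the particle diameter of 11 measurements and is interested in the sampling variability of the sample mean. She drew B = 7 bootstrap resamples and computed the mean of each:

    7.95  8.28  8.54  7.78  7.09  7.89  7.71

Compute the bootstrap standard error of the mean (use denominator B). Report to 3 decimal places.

Bootstrap SE is the standard deviation of the 7 replicate means.
Mean of replicates: (7.95 + 8.28 + 8.54 + 7.78 + 7.09 + 7.89 + 7.71) / 7 = 55.2400 / 7 = 7.8914
Sum of squared deviations: (+0.0586)² + (+0.3886)² + (+0.6486)² + (−0.1114)² + (−0.8014)² + (−0.0014)² + (−0.1814)² = 1.2627
Variance = 1.2627 / 7 = 0.1804
SE* = √0.1804

SE* = 0.425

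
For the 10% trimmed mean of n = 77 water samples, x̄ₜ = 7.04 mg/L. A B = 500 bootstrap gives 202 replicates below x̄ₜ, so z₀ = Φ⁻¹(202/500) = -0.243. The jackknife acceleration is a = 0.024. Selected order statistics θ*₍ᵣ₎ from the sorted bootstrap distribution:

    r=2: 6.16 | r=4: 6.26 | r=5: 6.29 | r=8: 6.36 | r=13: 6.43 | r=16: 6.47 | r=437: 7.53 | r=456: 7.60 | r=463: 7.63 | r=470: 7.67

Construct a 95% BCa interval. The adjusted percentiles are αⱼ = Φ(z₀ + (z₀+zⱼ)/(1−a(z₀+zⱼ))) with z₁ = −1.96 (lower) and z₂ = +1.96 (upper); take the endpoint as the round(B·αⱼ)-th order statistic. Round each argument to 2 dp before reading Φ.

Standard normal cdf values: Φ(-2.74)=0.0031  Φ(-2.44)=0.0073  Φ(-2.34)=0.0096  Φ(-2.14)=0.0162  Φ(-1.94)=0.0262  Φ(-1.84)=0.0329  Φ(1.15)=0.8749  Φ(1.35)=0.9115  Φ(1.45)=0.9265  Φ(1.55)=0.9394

(6.29, 7.67)

Lower: z₀ + z₁ = -0.243 + (-1.960) = -2.203; 1 − a(z₀+z₁) = 1 − (0.024)(-2.203) = 1.0529; argument = -0.243 + (-2.203)/1.0529 = -2.3354 → -2.34.
α₁ = Φ(-2.34) = 0.0096; rank = round(500 × 0.0096) = 5; θ*₍5₎ = 6.29.
Upper: z₀ + z₂ = 1.717; 1 − a(z₀+z₂) = 0.9588; argument = 1.5478 → 1.55; α₂ = 0.9394; rank = 470; θ*₍470₎ = 7.67.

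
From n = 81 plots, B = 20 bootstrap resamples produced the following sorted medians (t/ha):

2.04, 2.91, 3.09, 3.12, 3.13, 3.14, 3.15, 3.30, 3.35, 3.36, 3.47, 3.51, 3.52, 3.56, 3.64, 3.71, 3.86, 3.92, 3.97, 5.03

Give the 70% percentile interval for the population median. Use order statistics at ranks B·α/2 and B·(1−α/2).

α = 0.30; lower rank = 20 × 0.150 = 3; upper rank = 20 × 0.850 = 17.
The 3rd smallest replicate is 3.09; the 17th is 3.86.

(3.09, 3.86)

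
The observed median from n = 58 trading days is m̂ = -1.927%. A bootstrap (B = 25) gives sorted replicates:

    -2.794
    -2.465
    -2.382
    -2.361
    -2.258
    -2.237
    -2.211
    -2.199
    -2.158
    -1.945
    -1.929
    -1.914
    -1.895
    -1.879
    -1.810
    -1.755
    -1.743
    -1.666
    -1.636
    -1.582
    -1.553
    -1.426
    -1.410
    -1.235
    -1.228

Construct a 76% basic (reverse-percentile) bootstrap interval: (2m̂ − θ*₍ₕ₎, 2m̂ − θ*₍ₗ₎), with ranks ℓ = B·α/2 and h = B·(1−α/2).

Percentile endpoints at ranks 3 and 22: θ*₍3₎ = -2.382, θ*₍22₎ = -1.426.
Basic interval reflects these around m̂:
  lower = 2 × -1.927 − -1.426 = -2.428
  upper = 2 × -1.927 − -2.382 = -1.472

(-2.428, -1.472)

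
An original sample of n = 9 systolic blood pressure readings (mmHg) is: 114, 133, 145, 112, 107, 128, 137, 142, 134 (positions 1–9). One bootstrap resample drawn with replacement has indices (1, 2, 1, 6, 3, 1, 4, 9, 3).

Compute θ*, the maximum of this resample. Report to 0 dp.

θ* = 145

Resample values: 114, 133, 114, 128, 145, 114, 112, 134, 145.
Maximum = 145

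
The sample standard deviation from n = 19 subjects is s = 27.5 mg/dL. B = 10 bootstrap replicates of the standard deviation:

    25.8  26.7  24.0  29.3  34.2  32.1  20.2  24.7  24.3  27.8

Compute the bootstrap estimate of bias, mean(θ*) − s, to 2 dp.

mean(θ*) = (25.8 + 26.7 + 24.0 + 29.3 + 34.2 + 32.1 + 20.2 + 24.7 + 24.3 + 27.8) / 10 = 26.910
bias = 26.910 − 27.5

bias = −0.59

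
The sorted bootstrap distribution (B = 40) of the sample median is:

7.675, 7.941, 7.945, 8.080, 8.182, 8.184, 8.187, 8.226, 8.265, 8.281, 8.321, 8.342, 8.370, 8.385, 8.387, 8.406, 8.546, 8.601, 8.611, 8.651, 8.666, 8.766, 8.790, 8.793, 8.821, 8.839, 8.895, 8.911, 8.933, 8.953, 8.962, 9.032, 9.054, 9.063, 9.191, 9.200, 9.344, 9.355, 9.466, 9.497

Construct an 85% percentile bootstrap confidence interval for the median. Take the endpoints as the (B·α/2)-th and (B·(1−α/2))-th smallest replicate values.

α = 0.15; lower rank = 40 × 0.075 = 3; upper rank = 40 × 0.925 = 37.
The 3rd smallest replicate is 7.945; the 37th is 9.344.

(7.945, 9.344)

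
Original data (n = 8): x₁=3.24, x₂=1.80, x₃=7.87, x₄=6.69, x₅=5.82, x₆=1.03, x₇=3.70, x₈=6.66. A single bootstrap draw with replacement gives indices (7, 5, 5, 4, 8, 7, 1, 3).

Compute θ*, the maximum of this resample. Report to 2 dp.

Resample values: 3.70, 5.82, 5.82, 6.69, 6.66, 3.70, 3.24, 7.87.
Maximum = 7.87

θ* = 7.87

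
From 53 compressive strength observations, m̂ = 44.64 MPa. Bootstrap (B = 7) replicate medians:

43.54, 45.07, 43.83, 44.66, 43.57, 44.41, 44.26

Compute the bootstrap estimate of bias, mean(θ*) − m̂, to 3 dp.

bias = −0.449

mean(θ*) = (43.54 + 45.07 + 43.83 + 44.66 + 43.57 + 44.41 + 44.26) / 7 = 44.1914
bias = 44.1914 − 44.64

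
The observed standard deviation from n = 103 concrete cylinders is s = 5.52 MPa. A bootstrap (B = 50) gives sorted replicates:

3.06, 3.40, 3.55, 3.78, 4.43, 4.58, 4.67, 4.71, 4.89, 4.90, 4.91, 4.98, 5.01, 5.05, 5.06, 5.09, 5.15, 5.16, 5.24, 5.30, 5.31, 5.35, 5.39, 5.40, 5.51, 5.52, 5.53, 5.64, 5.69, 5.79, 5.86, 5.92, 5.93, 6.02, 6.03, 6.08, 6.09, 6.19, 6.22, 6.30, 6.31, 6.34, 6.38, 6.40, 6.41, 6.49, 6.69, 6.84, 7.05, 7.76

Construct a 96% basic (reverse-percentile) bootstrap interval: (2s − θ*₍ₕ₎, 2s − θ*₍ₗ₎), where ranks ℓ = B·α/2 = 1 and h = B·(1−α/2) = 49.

Percentile endpoints at ranks 1 and 49: θ*₍1₎ = 3.06, θ*₍49₎ = 7.05.
Basic interval reflects these around s:
  lower = 2 × 5.52 − 7.05 = 3.99
  upper = 2 × 5.52 − 3.06 = 7.98

(3.99, 7.98)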